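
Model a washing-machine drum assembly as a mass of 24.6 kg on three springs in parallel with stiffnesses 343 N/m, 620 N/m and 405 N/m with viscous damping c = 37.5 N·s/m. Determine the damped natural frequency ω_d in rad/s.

Parallel springs add: k_eq = 343 + 620 + 405 = 1368 N/m.
ω_n = √(k_eq/m) = √(1368/24.6) = 7.457 rad/s.
Critical damping c_c = 2√(k_eq·m) = 2√(1368 × 24.6) = 366.9 N·s/m, so ζ = c/c_c = 37.5/366.9 = 0.1022.
ω_d = ω_n√(1 − ζ²) = 7.457 × √(1 − 0.0104) = 7.418 rad/s.

7.42 rad/s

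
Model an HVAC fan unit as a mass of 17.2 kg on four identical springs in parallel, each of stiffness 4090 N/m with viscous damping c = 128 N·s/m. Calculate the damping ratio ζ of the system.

0.121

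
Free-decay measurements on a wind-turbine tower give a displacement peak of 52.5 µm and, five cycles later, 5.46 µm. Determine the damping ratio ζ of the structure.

0.0719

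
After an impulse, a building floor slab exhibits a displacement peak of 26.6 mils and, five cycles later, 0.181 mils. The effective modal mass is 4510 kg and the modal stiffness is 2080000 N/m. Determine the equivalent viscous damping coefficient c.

Logarithmic decrement δ = (1/n)·ln(x₀/x_n) = (1/5)·ln(26.6/0.181) = (1/5)·ln(147.0) = 0.9980.
ζ = δ/√(4π² + δ²) = 0.9980/√(39.48 + 0.996) = 0.9980/6.362 = 0.1569.
c = ζ · 2√(km) = 0.1569 × 2√(2080000 × 4510) = 0.1569 × 193700 = 30390 N·s/m.

30400 N·s/m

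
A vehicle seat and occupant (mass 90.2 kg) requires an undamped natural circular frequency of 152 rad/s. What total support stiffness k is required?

k = m·ω_n² = 90.2 × 152.0² = 90.2 × 23100 = 2084000 N/m.

2080000 N/m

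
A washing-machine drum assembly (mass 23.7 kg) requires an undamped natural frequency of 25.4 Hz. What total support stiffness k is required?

604000 N/m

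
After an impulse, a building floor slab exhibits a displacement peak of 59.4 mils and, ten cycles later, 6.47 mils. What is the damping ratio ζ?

0.0353

Logarithmic decrement δ = (1/n)·ln(x₀/x_n) = (1/10)·ln(59.4/6.47) = (1/10)·ln(9.181) = 0.2217.
ζ = δ/√(4π² + δ²) = 0.2217/√(39.48 + 0.0492) = 0.2217/6.287 = 0.03526.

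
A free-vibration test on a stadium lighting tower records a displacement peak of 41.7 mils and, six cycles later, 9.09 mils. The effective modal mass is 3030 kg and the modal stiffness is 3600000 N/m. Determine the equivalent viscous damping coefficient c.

Logarithmic decrement δ = (1/n)·ln(x₀/x_n) = (1/6)·ln(41.7/9.09) = (1/6)·ln(4.587) = 0.2539.
ζ = δ/√(4π² + δ²) = 0.2539/√(39.48 + 0.0645) = 0.2539/6.288 = 0.04037.
c = ζ · 2√(km) = 0.04037 × 2√(3600000 × 3030) = 0.04037 × 208900 = 8434 N·s/m.

8430 N·s/m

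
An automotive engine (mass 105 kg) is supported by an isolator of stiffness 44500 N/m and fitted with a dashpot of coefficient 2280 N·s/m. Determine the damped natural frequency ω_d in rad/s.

17.5 rad/s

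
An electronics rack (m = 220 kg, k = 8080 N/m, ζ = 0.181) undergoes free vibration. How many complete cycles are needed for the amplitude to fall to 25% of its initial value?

Logarithmic decrement δ = 2πζ/√(1 − ζ²) = 2π × 0.1810/√(1 − 0.0328) = 1.156.
x_n/x₀ = e^(−nδ) ≤ 0.25; take ln: n ≥ ln(1/0.25)/δ = 1.386/1.156 = 1.199.
So 2 complete cycles are required.

2 cycles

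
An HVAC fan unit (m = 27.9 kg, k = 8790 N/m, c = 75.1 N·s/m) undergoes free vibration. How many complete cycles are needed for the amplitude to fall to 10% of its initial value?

5 cycles

ζ = c/(2√(km)) = 75.1/(2√(8790 × 27.9)) = 75.1/990.4 = 0.07583.
Logarithmic decrement δ = 2πζ/√(1 − ζ²) = 2π × 0.07583/√(1 − 0.00575) = 0.4778.
x_n/x₀ = e^(−nδ) ≤ 0.1; take ln: n ≥ ln(1/0.1)/δ = 2.303/0.4778 = 4.819.
So 5 complete cycles are required.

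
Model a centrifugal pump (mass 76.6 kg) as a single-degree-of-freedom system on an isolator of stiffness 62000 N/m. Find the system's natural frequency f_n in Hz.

ω_n = √(k/m) = √(62000/76.6) = √809.4 = 28.45 rad/s.
f_n = ω_n/(2π) = 28.45/6.283 = 4.528 Hz.

4.53 Hz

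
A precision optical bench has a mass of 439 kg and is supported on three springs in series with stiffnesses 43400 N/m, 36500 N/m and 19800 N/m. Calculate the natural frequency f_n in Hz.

0.756 Hz

Series springs: 1/k_eq = 1/43400 + 1/36500 + 1/19800 = 0.0001009, so k_eq = 9907 N/m.
ω_n = √(k_eq/m) = √(9907/439) = √22.57 = 4.750 rad/s.
f_n = ω_n/(2π) = 4.750/6.283 = 0.7560 Hz.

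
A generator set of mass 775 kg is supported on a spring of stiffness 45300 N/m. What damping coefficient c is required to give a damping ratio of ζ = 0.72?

c_c = 2√(k·m) = 2√(45300 × 775) = 11850 N·s/m.
c = ζ·c_c = 0.72 × 11850 = 8532 N·s/m.

8530 N·s/m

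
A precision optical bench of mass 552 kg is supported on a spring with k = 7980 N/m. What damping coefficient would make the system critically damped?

4200 N·s/m

c_c = 2√(k·m) = 2√(7980 × 552) = 2 × 2099 = 4198 N·s/m.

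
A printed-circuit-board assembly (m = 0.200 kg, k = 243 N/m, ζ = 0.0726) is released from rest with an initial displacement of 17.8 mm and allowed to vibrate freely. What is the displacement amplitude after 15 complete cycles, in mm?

Logarithmic decrement δ = 2πζ/√(1 − ζ²) = 2π × 0.07260/√(1 − 0.00527) = 0.4574.
After n cycles, x_n/x₀ = e^(−nδ), so x_15 = 17.8 × e^(−15 × 0.4574) = 17.8 × 0.001048 = 0.01866 mm.

0.0187 mm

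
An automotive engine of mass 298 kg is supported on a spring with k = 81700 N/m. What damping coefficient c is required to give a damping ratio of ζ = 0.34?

c_c = 2√(k·m) = 2√(81700 × 298) = 9868 N·s/m.
c = ζ·c_c = 0.34 × 9868 = 3355 N·s/m.

3360 N·s/m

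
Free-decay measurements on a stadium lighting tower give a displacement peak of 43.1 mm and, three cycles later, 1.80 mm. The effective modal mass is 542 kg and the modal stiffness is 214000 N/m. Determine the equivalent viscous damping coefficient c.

Logarithmic decrement δ = (1/n)·ln(x₀/x_n) = (1/3)·ln(43.1/1.80) = (1/3)·ln(23.94) = 1.059.
ζ = δ/√(4π² + δ²) = 1.059/√(39.48 + 1.12) = 1.059/6.372 = 0.1661.
c = ζ · 2√(km) = 0.1661 × 2√(214000 × 542) = 0.1661 × 21540 = 3579 N·s/m.

3580 N·s/m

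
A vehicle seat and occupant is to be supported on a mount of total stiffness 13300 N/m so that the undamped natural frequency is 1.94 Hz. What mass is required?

89.5 kg

ω_n = 2πf_n = 2π × 1.94 = 12.19 rad/s.
m = k/ω_n² = 13300/12.19² = 13300/148.6 = 89.51 kg.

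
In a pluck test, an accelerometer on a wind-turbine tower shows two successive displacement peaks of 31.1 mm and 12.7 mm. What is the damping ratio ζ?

0.141

Logarithmic decrement δ = (1/n)·ln(x₀/x_n) = (1/1)·ln(31.1/12.7) = (1/1)·ln(2.449) = 0.8956.
ζ = δ/√(4π² + δ²) = 0.8956/√(39.48 + 0.802) = 0.8956/6.347 = 0.1411.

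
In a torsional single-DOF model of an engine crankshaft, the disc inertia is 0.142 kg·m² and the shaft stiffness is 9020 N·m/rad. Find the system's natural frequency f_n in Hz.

ω_n = √(k_t/J) = √(9020/0.142) = √63520 = 252.0 rad/s.
f_n = ω_n/(2π) = 252.0/6.283 = 40.11 Hz.

40.1 Hz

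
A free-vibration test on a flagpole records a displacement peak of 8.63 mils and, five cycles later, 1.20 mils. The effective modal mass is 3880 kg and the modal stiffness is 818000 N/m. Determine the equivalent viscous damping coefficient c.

Logarithmic decrement δ = (1/n)·ln(x₀/x_n) = (1/5)·ln(8.63/1.20) = (1/5)·ln(7.192) = 0.3946.
ζ = δ/√(4π² + δ²) = 0.3946/√(39.48 + 0.156) = 0.3946/6.296 = 0.06268.
c = ζ · 2√(km) = 0.06268 × 2√(818000 × 3880) = 0.06268 × 112700 = 7062 N·s/m.

7060 N·s/m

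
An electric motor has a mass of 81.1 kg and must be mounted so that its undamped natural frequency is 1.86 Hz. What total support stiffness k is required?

11100 N/m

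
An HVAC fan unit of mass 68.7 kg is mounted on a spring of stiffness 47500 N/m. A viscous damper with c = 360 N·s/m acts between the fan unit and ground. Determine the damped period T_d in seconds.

ω_n = √(k/m) = √(47500/68.7) = 26.29 rad/s.
Critical damping c_c = 2√(k·m) = 2√(47500 × 68.7) = 3613 N·s/m, so ζ = c/c_c = 360/3613 = 0.09964.
ω_d = ω_n√(1 − ζ²) = 26.29 × √(1 − 0.00993) = 26.16 rad/s.
T_d = 2π/ω_d = 0.2401 s.

0.240 s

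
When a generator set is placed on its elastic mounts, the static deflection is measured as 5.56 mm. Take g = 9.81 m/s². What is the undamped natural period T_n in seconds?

ω_n = √(g/δ_st) = √(9.81/0.00556) = √1764 = 42.00 rad/s.
T_n = 2π/ω_n = 6.283/42.00 = 0.1496 s.

0.150 s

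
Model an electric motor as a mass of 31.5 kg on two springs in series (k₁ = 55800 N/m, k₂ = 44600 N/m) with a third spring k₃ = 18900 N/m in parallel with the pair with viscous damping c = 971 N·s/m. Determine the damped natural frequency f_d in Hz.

5.40 Hz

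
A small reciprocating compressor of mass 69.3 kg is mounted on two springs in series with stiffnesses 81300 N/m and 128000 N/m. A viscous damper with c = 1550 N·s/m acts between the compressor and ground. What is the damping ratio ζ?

0.418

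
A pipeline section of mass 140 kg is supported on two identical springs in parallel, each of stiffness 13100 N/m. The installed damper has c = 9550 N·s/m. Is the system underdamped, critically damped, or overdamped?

Parallel springs add: k_eq = 2 × 13100 = 26200 N/m.
c_c = 2√(k_eq·m) = 3830 N·s/m; ζ = c/c_c = 9550/3830 = 2.49.
Since ζ > 1 the system is overdamped.

overdamped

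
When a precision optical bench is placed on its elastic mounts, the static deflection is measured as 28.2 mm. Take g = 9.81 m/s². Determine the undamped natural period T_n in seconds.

ω_n = √(g/δ_st) = √(9.81/0.0282) = √347.9 = 18.65 rad/s.
T_n = 2π/ω_n = 6.283/18.65 = 0.3369 s.

0.337 s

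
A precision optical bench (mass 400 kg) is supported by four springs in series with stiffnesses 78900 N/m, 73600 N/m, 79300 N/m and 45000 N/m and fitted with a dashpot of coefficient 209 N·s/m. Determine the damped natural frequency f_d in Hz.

1.02 Hz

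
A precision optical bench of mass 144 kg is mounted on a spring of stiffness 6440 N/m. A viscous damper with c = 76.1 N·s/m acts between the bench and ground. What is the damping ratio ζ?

ω_n = √(k/m) = √(6440/144) = 6.687 rad/s.
Critical damping c_c = 2√(k·m) = 2√(6440 × 144) = 1926 N·s/m, so ζ = c/c_c = 76.1/1926 = 0.03951.

0.0395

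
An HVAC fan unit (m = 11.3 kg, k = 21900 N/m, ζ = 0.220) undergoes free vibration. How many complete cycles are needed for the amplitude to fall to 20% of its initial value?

Logarithmic decrement δ = 2πζ/√(1 − ζ²) = 2π × 0.2200/√(1 − 0.0484) = 1.417.
x_n/x₀ = e^(−nδ) ≤ 0.2; take ln: n ≥ ln(1/0.2)/δ = 1.609/1.417 = 1.136.
So 2 complete cycles are required.

2 cycles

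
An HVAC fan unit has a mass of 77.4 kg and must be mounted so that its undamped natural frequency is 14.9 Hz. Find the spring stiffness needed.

678000 N/m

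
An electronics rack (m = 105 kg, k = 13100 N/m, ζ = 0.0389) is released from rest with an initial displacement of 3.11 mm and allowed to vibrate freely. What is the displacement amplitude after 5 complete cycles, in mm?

0.915 mm

Logarithmic decrement δ = 2πζ/√(1 − ζ²) = 2π × 0.03890/√(1 − 0.00151) = 0.2446.
After n cycles, x_n/x₀ = e^(−nδ), so x_5 = 3.11 × e^(−5 × 0.2446) = 3.11 × 0.2943 = 0.9154 mm.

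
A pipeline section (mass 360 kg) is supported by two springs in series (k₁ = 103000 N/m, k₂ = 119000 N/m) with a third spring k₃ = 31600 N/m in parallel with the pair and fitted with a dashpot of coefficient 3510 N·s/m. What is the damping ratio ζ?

Series pair: k_s = k₁k₂/(k₁+k₂) = (103000)(119000)/(103000 + 119000) = 55210 N/m. In parallel with k₃: k_eq = 55210 + 31600 = 86810 N/m.
ω_n = √(k_eq/m) = √(86810/360) = 15.53 rad/s.
Critical damping c_c = 2√(k_eq·m) = 2√(86810 × 360) = 11180 N·s/m, so ζ = c/c_c = 3510/11180 = 0.3139.

0.314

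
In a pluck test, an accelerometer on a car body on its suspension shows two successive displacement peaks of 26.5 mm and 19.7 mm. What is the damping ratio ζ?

0.0471

Logarithmic decrement δ = (1/n)·ln(x₀/x_n) = (1/1)·ln(26.5/19.7) = (1/1)·ln(1.345) = 0.2965.
ζ = δ/√(4π² + δ²) = 0.2965/√(39.48 + 0.0879) = 0.2965/6.290 = 0.04714.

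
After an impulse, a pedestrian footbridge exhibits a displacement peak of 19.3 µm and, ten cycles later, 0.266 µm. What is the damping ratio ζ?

0.0680

Logarithmic decrement δ = (1/n)·ln(x₀/x_n) = (1/10)·ln(19.3/0.266) = (1/10)·ln(72.56) = 0.4284.
ζ = δ/√(4π² + δ²) = 0.4284/√(39.48 + 0.184) = 0.4284/6.298 = 0.06803.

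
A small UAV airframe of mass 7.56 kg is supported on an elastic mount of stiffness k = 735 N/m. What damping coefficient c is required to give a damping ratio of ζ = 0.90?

c_c = 2√(k·m) = 2√(735.0 × 7.56) = 149.1 N·s/m.
c = ζ·c_c = 0.90 × 149.1 = 134.2 N·s/m.

134 N·s/m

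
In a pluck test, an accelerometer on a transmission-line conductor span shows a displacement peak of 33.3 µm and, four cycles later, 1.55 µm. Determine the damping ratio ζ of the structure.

0.121

Logarithmic decrement δ = (1/n)·ln(x₀/x_n) = (1/4)·ln(33.3/1.55) = (1/4)·ln(21.48) = 0.7668.
ζ = δ/√(4π² + δ²) = 0.7668/√(39.48 + 0.588) = 0.7668/6.330 = 0.1211.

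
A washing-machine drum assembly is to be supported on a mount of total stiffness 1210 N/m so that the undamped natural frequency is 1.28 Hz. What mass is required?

ω_n = 2πf_n = 2π × 1.28 = 8.042 rad/s.
m = k/ω_n² = 1210/8.042² = 1210/64.68 = 18.71 kg.

18.7 kg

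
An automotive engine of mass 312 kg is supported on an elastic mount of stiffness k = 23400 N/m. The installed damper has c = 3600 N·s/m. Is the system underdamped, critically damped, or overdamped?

underdamped

c_c = 2√(k·m) = 5404 N·s/m; ζ = c/c_c = 3600/5404 = 0.666.
Since ζ < 1 the system is underdamped.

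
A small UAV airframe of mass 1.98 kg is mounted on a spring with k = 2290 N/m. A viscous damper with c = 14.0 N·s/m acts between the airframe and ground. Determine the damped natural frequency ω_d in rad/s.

33.8 rad/s

ω_n = √(k/m) = √(2290/1.98) = 34.01 rad/s.
Critical damping c_c = 2√(k·m) = 2√(2290 × 1.98) = 134.7 N·s/m, so ζ = c/c_c = 14.0/134.7 = 0.1040.
ω_d = ω_n√(1 − ζ²) = 34.01 × √(1 − 0.0108) = 33.82 rad/s.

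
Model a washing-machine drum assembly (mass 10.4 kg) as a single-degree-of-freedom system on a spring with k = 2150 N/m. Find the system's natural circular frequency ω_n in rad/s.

14.4 rad/s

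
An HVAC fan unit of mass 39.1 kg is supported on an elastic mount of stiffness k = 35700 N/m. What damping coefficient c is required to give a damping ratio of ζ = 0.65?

1540 N·s/m

c_c = 2√(k·m) = 2√(35700 × 39.1) = 2363 N·s/m.
c = ζ·c_c = 0.65 × 2363 = 1536 N·s/m.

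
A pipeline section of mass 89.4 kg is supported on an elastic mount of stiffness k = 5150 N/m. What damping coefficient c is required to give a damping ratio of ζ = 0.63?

c_c = 2√(k·m) = 2√(5150 × 89.4) = 1357 N·s/m.
c = ζ·c_c = 0.63 × 1357 = 855.0 N·s/m.

855 N·s/m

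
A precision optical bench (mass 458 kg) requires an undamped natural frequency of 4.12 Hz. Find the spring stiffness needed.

307000 N/m

ω_n = 2πf_n = 2π × 4.12 = 25.89 rad/s.
k = m·ω_n² = 458 × 25.89² = 458 × 670.1 = 306900 N/m.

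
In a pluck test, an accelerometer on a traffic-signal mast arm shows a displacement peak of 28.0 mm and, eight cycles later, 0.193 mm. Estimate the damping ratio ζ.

Logarithmic decrement δ = (1/n)·ln(x₀/x_n) = (1/8)·ln(28.0/0.193) = (1/8)·ln(145.1) = 0.6222.
ζ = δ/√(4π² + δ²) = 0.6222/√(39.48 + 0.387) = 0.6222/6.314 = 0.09854.

0.0985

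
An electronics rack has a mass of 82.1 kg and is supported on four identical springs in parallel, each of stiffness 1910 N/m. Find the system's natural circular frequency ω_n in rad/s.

9.65 rad/s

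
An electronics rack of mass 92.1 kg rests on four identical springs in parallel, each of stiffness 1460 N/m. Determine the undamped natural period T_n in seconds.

Parallel springs add: k_eq = 4 × 1460 = 5840 N/m.
ω_n = √(k_eq/m) = √(5840/92.1) = √63.41 = 7.963 rad/s.
T_n = 2π/ω_n = 6.283/7.963 = 0.7890 s.

0.789 s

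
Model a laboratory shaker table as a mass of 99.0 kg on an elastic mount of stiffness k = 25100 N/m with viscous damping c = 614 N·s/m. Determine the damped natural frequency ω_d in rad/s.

15.6 rad/s

ω_n = √(k/m) = √(25100/99.0) = 15.92 rad/s.
Critical damping c_c = 2√(k·m) = 2√(25100 × 99.0) = 3153 N·s/m, so ζ = c/c_c = 614/3153 = 0.1948.
ω_d = ω_n√(1 − ζ²) = 15.92 × √(1 − 0.0379) = 15.62 rad/s.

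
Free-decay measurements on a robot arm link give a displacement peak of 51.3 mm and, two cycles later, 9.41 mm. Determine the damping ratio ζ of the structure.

0.134

Logarithmic decrement δ = (1/n)·ln(x₀/x_n) = (1/2)·ln(51.3/9.41) = (1/2)·ln(5.452) = 0.8480.
ζ = δ/√(4π² + δ²) = 0.8480/√(39.48 + 0.719) = 0.8480/6.340 = 0.1337.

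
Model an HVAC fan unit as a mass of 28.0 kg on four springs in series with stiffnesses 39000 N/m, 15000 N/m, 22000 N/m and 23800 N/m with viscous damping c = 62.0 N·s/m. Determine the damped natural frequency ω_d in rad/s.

Series springs: 1/k_eq = 1/39000 + 1/15000 + 1/22000 + 1/23800 = 0.0001798, so k_eq = 5562 N/m.
ω_n = √(k_eq/m) = √(5562/28.0) = 14.09 rad/s.
Critical damping c_c = 2√(k_eq·m) = 2√(5562 × 28.0) = 789.3 N·s/m, so ζ = c/c_c = 62.0/789.3 = 0.07855.
ω_d = ω_n√(1 − ζ²) = 14.09 × √(1 − 0.00617) = 14.05 rad/s.

14.1 rad/s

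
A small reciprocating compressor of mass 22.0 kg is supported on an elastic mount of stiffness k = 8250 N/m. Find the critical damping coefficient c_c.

852 N·s/m

c_c = 2√(k·m) = 2√(8250 × 22.0) = 2 × 426.0 = 852.1 N·s/m.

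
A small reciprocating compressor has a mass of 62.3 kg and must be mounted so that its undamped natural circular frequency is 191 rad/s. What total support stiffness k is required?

k = m·ω_n² = 62.3 × 191.0² = 62.3 × 36480 = 2273000 N/m.

2270000 N/m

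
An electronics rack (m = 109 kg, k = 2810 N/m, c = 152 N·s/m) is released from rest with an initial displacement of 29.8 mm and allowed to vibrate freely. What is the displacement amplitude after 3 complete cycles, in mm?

ζ = c/(2√(km)) = 152/(2√(2810 × 109)) = 152/1107 = 0.1373.
Logarithmic decrement δ = 2πζ/√(1 − ζ²) = 2π × 0.1373/√(1 − 0.0189) = 0.8711.
After n cycles, x_n/x₀ = e^(−nδ), so x_3 = 29.8 × e^(−3 × 0.8711) = 29.8 × 0.07330 = 2.184 mm.

2.18 mm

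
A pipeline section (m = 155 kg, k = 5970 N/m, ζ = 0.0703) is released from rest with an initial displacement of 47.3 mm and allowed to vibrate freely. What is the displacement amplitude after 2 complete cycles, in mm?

19.5 mm

Logarithmic decrement δ = 2πζ/√(1 − ζ²) = 2π × 0.07030/√(1 − 0.00494) = 0.4428.
After n cycles, x_n/x₀ = e^(−nδ), so x_2 = 47.3 × e^(−2 × 0.4428) = 47.3 × 0.4125 = 19.51 mm.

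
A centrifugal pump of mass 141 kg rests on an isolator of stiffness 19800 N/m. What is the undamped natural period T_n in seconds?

0.530 s

ω_n = √(k/m) = √(19800/141) = √140.4 = 11.85 rad/s.
T_n = 2π/ω_n = 6.283/11.85 = 0.5302 s.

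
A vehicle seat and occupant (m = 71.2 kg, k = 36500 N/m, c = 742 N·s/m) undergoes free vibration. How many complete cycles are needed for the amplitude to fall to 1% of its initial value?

ζ = c/(2√(km)) = 742/(2√(36500 × 71.2)) = 742/3224 = 0.2301.
Logarithmic decrement δ = 2πζ/√(1 − ζ²) = 2π × 0.2301/√(1 − 0.0530) = 1.486.
x_n/x₀ = e^(−nδ) ≤ 0.01; take ln: n ≥ ln(1/0.01)/δ = 4.605/1.486 = 3.099.
So 4 complete cycles are required.

4 cycles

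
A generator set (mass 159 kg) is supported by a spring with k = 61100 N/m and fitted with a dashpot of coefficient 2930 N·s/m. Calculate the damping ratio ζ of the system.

ω_n = √(k/m) = √(61100/159) = 19.60 rad/s.
Critical damping c_c = 2√(k·m) = 2√(61100 × 159) = 6234 N·s/m, so ζ = c/c_c = 2930/6234 = 0.4700.

0.470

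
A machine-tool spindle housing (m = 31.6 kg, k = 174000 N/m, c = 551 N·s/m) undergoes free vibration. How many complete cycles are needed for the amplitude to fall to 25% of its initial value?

ζ = c/(2√(km)) = 551/(2√(174000 × 31.6)) = 551/4690 = 0.1175.
Logarithmic decrement δ = 2πζ/√(1 − ζ²) = 2π × 0.1175/√(1 − 0.0138) = 0.7434.
x_n/x₀ = e^(−nδ) ≤ 0.25; take ln: n ≥ ln(1/0.25)/δ = 1.386/0.7434 = 1.865.
So 2 complete cycles are required.

2 cycles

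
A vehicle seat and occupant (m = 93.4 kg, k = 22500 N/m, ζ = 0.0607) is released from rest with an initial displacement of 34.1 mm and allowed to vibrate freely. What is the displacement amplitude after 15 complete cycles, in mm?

0.111 mm

Logarithmic decrement δ = 2πζ/√(1 − ζ²) = 2π × 0.06070/√(1 − 0.00368) = 0.3821.
After n cycles, x_n/x₀ = e^(−nδ), so x_15 = 34.1 × e^(−15 × 0.3821) = 34.1 × 0.003243 = 0.1106 mm.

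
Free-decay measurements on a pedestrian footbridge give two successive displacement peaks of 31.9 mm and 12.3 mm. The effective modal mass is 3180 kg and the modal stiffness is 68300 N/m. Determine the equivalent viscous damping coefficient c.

Logarithmic decrement δ = (1/n)·ln(x₀/x_n) = (1/1)·ln(31.9/12.3) = (1/1)·ln(2.593) = 0.9530.
ζ = δ/√(4π² + δ²) = 0.9530/√(39.48 + 0.908) = 0.9530/6.355 = 0.1500.
c = ζ · 2√(km) = 0.1500 × 2√(68300 × 3180) = 0.1500 × 29480 = 4420 N·s/m.

4420 N·s/m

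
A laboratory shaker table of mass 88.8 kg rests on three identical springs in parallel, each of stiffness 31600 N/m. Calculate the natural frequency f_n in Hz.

5.20 Hz

Parallel springs add: k_eq = 3 × 31600 = 94800 N/m.
ω_n = √(k_eq/m) = √(94800/88.8) = √1068 = 32.67 rad/s.
f_n = ω_n/(2π) = 32.67/6.283 = 5.200 Hz.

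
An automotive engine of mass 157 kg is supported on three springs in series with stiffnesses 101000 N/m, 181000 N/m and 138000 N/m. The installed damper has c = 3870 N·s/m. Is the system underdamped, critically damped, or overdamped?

underdamped

Series springs: 1/k_eq = 1/101000 + 1/181000 + 1/138000 = 2.267×10^-5, so k_eq = 44110 N/m.
c_c = 2√(k_eq·m) = 5263 N·s/m; ζ = c/c_c = 3870/5263 = 0.735.
Since ζ < 1 the system is underdamped.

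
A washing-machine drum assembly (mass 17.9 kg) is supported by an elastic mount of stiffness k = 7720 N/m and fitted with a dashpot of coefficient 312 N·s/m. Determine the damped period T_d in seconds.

0.333 s

ω_n = √(k/m) = √(7720/17.9) = 20.77 rad/s.
Critical damping c_c = 2√(k·m) = 2√(7720 × 17.9) = 743.5 N·s/m, so ζ = c/c_c = 312/743.5 = 0.4197.
ω_d = ω_n√(1 − ζ²) = 20.77 × √(1 − 0.176) = 18.85 rad/s.
T_d = 2π/ω_d = 0.3333 s.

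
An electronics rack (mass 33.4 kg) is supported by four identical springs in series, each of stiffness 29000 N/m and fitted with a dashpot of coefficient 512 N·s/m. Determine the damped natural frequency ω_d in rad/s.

Series springs: 1/k_eq = 4/29000, so k_eq = 29000/4 = 7250 N/m.
ω_n = √(k_eq/m) = √(7250/33.4) = 14.73 rad/s.
Critical damping c_c = 2√(k_eq·m) = 2√(7250 × 33.4) = 984.2 N·s/m, so ζ = c/c_c = 512/984.2 = 0.5202.
ω_d = ω_n√(1 − ζ²) = 14.73 × √(1 − 0.271) = 12.58 rad/s.

12.6 rad/s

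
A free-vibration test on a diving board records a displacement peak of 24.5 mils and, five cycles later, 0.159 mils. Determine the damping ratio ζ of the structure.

Logarithmic decrement δ = (1/n)·ln(x₀/x_n) = (1/5)·ln(24.5/0.159) = (1/5)·ln(154.1) = 1.008.
ζ = δ/√(4π² + δ²) = 1.008/√(39.48 + 1.02) = 1.008/6.363 = 0.1583.

0.158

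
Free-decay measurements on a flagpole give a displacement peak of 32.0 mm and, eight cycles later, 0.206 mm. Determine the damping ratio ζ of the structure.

0.0999

Logarithmic decrement δ = (1/n)·ln(x₀/x_n) = (1/8)·ln(32.0/0.206) = (1/8)·ln(155.3) = 0.6307.
ζ = δ/√(4π² + δ²) = 0.6307/√(39.48 + 0.398) = 0.6307/6.315 = 0.09988.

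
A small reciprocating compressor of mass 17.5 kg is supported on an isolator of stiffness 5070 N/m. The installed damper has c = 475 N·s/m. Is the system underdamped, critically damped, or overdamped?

c_c = 2√(k·m) = 595.7 N·s/m; ζ = c/c_c = 475/595.7 = 0.797.
Since ζ < 1 the system is underdamped.

underdamped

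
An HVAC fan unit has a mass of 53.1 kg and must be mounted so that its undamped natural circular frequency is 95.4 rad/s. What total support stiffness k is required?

k = m·ω_n² = 53.1 × 95.40² = 53.1 × 9101 = 483300 N/m.

483000 N/m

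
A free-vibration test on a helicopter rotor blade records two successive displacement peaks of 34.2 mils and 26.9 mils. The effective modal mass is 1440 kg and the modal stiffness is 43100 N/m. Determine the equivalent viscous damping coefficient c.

Logarithmic decrement δ = (1/n)·ln(x₀/x_n) = (1/1)·ln(34.2/26.9) = (1/1)·ln(1.271) = 0.2401.
ζ = δ/√(4π² + δ²) = 0.2401/√(39.48 + 0.0576) = 0.2401/6.288 = 0.03819.
c = ζ · 2√(km) = 0.03819 × 2√(43100 × 1440) = 0.03819 × 15760 = 601.7 N·s/m.

602 N·s/m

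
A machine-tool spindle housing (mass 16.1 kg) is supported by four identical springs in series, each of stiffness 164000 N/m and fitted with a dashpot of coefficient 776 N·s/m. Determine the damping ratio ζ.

Series springs: 1/k_eq = 4/164000, so k_eq = 164000/4 = 41000 N/m.
ω_n = √(k_eq/m) = √(41000/16.1) = 50.46 rad/s.
Critical damping c_c = 2√(k_eq·m) = 2√(41000 × 16.1) = 1625 N·s/m, so ζ = c/c_c = 776/1625 = 0.4776.

0.478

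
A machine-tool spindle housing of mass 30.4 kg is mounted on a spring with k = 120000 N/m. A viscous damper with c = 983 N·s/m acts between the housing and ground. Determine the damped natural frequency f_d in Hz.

9.66 Hz

ω_n = √(k/m) = √(120000/30.4) = 62.83 rad/s.
Critical damping c_c = 2√(k·m) = 2√(120000 × 30.4) = 3820 N·s/m, so ζ = c/c_c = 983/3820 = 0.2573.
ω_d = ω_n√(1 − ζ²) = 62.83 × √(1 − 0.0662) = 60.71 rad/s.
f_d = ω_d/(2π) = 9.663 Hz.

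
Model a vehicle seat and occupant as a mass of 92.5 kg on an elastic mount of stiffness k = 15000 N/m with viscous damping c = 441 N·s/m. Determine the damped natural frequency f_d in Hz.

1.99 Hz

ω_n = √(k/m) = √(15000/92.5) = 12.73 rad/s.
Critical damping c_c = 2√(k·m) = 2√(15000 × 92.5) = 2356 N·s/m, so ζ = c/c_c = 441/2356 = 0.1872.
ω_d = ω_n√(1 − ζ²) = 12.73 × √(1 − 0.0350) = 12.51 rad/s.
f_d = ω_d/(2π) = 1.991 Hz.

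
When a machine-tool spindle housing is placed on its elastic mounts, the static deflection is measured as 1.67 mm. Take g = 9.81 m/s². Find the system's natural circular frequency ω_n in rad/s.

76.6 rad/s

ω_n = √(g/δ_st) = √(9.81/0.00167) = √5874 = 76.64 rad/s.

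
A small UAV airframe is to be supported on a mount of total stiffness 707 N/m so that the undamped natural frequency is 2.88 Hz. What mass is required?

2.16 kg

ω_n = 2πf_n = 2π × 2.88 = 18.10 rad/s.
m = k/ω_n² = 707/18.10² = 707/327.4 = 2.159 kg.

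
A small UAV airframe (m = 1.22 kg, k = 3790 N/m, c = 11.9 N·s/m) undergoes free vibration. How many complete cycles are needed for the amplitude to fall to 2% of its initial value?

ζ = c/(2√(km)) = 11.9/(2√(3790 × 1.22)) = 11.9/136.0 = 0.08750.
Logarithmic decrement δ = 2πζ/√(1 − ζ²) = 2π × 0.08750/√(1 − 0.00766) = 0.5519.
x_n/x₀ = e^(−nδ) ≤ 0.02; take ln: n ≥ ln(1/0.02)/δ = 3.912/0.5519 = 7.088.
So 8 complete cycles are required.

8 cycles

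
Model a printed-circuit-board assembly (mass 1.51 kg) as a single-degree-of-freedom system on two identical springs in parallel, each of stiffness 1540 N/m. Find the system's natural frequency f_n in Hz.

Parallel springs add: k_eq = 2 × 1540 = 3080 N/m.
ω_n = √(k_eq/m) = √(3080/1.51) = √2040 = 45.16 rad/s.
f_n = ω_n/(2π) = 45.16/6.283 = 7.188 Hz.

7.19 Hz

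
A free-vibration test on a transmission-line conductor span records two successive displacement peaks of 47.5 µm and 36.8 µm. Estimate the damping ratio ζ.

0.0406

Logarithmic decrement δ = (1/n)·ln(x₀/x_n) = (1/1)·ln(47.5/36.8) = (1/1)·ln(1.291) = 0.2552.
ζ = δ/√(4π² + δ²) = 0.2552/√(39.48 + 0.0651) = 0.2552/6.288 = 0.04059.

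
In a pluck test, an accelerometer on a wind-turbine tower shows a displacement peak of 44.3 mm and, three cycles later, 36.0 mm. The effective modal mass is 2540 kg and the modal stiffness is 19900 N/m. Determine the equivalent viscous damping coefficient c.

156 N·s/m

Logarithmic decrement δ = (1/n)·ln(x₀/x_n) = (1/3)·ln(44.3/36.0) = (1/3)·ln(1.231) = 0.06916.
ζ = δ/√(4π² + δ²) = 0.06916/√(39.48 + 0.00478) = 0.06916/6.284 = 0.01101.
c = ζ · 2√(km) = 0.01101 × 2√(19900 × 2540) = 0.01101 × 14220 = 156.5 N·s/m.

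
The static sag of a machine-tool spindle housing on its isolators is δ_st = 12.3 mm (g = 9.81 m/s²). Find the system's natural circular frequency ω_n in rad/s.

28.2 rad/s

ω_n = √(g/δ_st) = √(9.81/0.0123) = √797.6 = 28.24 rad/s.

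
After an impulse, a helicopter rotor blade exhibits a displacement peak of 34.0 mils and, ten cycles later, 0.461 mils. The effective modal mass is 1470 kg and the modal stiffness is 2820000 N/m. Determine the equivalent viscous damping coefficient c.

Logarithmic decrement δ = (1/n)·ln(x₀/x_n) = (1/10)·ln(34.0/0.461) = (1/10)·ln(73.75) = 0.4301.
ζ = δ/√(4π² + δ²) = 0.4301/√(39.48 + 0.185) = 0.4301/6.298 = 0.06829.
c = ζ · 2√(km) = 0.06829 × 2√(2820000 × 1470) = 0.06829 × 128800 = 8793 N·s/m.

8790 N·s/m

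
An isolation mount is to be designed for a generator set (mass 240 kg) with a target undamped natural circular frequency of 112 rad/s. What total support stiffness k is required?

3010000 N/m

k = m·ω_n² = 240 × 112.0² = 240 × 12540 = 3011000 N/m.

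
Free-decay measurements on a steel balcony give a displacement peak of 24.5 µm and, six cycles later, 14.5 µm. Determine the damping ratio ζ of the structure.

0.0139

Logarithmic decrement δ = (1/n)·ln(x₀/x_n) = (1/6)·ln(24.5/14.5) = (1/6)·ln(1.690) = 0.08742.
ζ = δ/√(4π² + δ²) = 0.08742/√(39.48 + 0.00764) = 0.08742/6.284 = 0.01391.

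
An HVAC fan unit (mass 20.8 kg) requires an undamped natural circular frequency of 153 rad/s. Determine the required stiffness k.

k = m·ω_n² = 20.8 × 153.0² = 20.8 × 23410 = 486900 N/m.

487000 N/m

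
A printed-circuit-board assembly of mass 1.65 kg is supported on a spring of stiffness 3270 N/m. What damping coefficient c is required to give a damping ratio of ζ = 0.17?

25.0 N·s/m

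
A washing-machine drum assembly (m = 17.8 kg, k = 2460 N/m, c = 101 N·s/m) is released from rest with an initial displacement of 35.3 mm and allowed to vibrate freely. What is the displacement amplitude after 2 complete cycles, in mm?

1.55 mm

ζ = c/(2√(km)) = 101/(2√(2460 × 17.8)) = 101/418.5 = 0.2413.
Logarithmic decrement δ = 2πζ/√(1 − ζ²) = 2π × 0.2413/√(1 − 0.0582) = 1.563.
After n cycles, x_n/x₀ = e^(−nδ), so x_2 = 35.3 × e^(−2 × 1.563) = 35.3 × 0.04394 = 1.551 mm.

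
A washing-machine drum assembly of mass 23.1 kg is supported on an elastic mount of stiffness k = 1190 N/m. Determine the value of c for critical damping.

332 N·s/m

c_c = 2√(k·m) = 2√(1190 × 23.1) = 2 × 165.8 = 331.6 N·s/m.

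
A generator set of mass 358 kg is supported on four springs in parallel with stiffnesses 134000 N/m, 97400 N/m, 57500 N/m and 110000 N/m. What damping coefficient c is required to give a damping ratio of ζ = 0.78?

18600 N·s/m

Parallel springs add: k_eq = 134000 + 97400 + 57500 + 110000 = 398900 N/m.
c_c = 2√(k_eq·m) = 2√(398900 × 358) = 23900 N·s/m.
c = ζ·c_c = 0.78 × 23900 = 18640 N·s/m.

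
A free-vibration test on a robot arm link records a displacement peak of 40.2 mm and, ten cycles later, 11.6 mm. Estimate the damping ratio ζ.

Logarithmic decrement δ = (1/n)·ln(x₀/x_n) = (1/10)·ln(40.2/11.6) = (1/10)·ln(3.466) = 0.1243.
ζ = δ/√(4π² + δ²) = 0.1243/√(39.48 + 0.0154) = 0.1243/6.284 = 0.01978.

0.0198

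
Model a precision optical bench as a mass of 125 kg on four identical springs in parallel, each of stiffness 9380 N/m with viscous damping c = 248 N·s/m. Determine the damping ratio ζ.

0.0573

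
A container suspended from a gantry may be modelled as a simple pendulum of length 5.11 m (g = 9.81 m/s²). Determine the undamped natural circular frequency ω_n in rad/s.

1.39 rad/s

For a simple pendulum ω_n = √(g/L) = √(9.81/5.11) = √1.920 = 1.386 rad/s.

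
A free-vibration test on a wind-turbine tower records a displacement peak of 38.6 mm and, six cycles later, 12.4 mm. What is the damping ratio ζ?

0.0301

Logarithmic decrement δ = (1/n)·ln(x₀/x_n) = (1/6)·ln(38.6/12.4) = (1/6)·ln(3.113) = 0.1893.
ζ = δ/√(4π² + δ²) = 0.1893/√(39.48 + 0.0358) = 0.1893/6.286 = 0.03011.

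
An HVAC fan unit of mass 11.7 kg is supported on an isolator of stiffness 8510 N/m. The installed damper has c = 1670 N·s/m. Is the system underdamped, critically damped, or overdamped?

c_c = 2√(k·m) = 631.1 N·s/m; ζ = c/c_c = 1670/631.1 = 2.65.
Since ζ > 1 the system is overdamped.

overdamped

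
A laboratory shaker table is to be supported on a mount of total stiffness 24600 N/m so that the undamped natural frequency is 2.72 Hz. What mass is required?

84.2 kg

ω_n = 2πf_n = 2π × 2.72 = 17.09 rad/s.
m = k/ω_n² = 24600/17.09² = 24600/292.1 = 84.22 kg.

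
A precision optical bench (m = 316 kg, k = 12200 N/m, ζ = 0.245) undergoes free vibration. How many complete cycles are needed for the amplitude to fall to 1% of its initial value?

Logarithmic decrement δ = 2πζ/√(1 − ζ²) = 2π × 0.2450/√(1 − 0.0600) = 1.588.
x_n/x₀ = e^(−nδ) ≤ 0.01; take ln: n ≥ ln(1/0.01)/δ = 4.605/1.588 = 2.900.
So 3 complete cycles are required.

3 cycles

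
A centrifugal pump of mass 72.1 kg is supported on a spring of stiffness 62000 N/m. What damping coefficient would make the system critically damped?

4230 N·s/m

c_c = 2√(k·m) = 2√(62000 × 72.1) = 2 × 2114 = 4229 N·s/m.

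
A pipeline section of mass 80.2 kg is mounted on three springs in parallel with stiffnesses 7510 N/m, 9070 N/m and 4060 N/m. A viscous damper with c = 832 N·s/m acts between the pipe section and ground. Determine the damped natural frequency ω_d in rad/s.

15.2 rad/s

Parallel springs add: k_eq = 7510 + 9070 + 4060 = 20640 N/m.
ω_n = √(k_eq/m) = √(20640/80.2) = 16.04 rad/s.
Critical damping c_c = 2√(k_eq·m) = 2√(20640 × 80.2) = 2573 N·s/m, so ζ = c/c_c = 832/2573 = 0.3233.
ω_d = ω_n√(1 − ζ²) = 16.04 × √(1 − 0.105) = 15.18 rad/s.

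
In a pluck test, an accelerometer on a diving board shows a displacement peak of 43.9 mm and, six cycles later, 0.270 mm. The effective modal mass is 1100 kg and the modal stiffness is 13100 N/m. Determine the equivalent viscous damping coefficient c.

Logarithmic decrement δ = (1/n)·ln(x₀/x_n) = (1/6)·ln(43.9/0.270) = (1/6)·ln(162.6) = 0.8485.
ζ = δ/√(4π² + δ²) = 0.8485/√(39.48 + 0.720) = 0.8485/6.340 = 0.1338.
c = ζ · 2√(km) = 0.1338 × 2√(13100 × 1100) = 0.1338 × 7592 = 1016 N·s/m.

1020 N·s/m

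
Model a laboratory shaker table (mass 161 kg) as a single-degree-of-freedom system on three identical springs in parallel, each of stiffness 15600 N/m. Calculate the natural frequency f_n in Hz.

2.71 Hz

Parallel springs add: k_eq = 3 × 15600 = 46800 N/m.
ω_n = √(k_eq/m) = √(46800/161) = √290.7 = 17.05 rad/s.
f_n = ω_n/(2π) = 17.05/6.283 = 2.714 Hz.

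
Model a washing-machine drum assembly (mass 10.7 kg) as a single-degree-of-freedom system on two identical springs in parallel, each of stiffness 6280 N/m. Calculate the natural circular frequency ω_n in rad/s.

Parallel springs add: k_eq = 2 × 6280 = 12560 N/m.
ω_n = √(k_eq/m) = √(12560/10.7) = √1174 = 34.26 rad/s.

34.3 rad/s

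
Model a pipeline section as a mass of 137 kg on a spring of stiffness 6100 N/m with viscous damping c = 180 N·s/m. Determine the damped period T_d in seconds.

0.946 s

ω_n = √(k/m) = √(6100/137) = 6.673 rad/s.
Critical damping c_c = 2√(k·m) = 2√(6100 × 137) = 1828 N·s/m, so ζ = c/c_c = 180/1828 = 0.09845.
ω_d = ω_n√(1 − ζ²) = 6.673 × √(1 − 0.00969) = 6.640 rad/s.
T_d = 2π/ω_d = 0.9462 s.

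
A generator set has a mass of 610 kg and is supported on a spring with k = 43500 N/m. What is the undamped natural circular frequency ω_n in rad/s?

8.44 rad/s

ω_n = √(k/m) = √(43500/610) = √71.31 = 8.445 rad/s.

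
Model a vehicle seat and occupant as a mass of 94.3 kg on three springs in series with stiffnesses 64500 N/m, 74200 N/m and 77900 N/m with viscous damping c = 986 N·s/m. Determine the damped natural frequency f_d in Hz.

2.39 Hz

Series springs: 1/k_eq = 1/64500 + 1/74200 + 1/77900 = 4.182×10^-5, so k_eq = 23910 N/m.
ω_n = √(k_eq/m) = √(23910/94.3) = 15.92 rad/s.
Critical damping c_c = 2√(k_eq·m) = 2√(23910 × 94.3) = 3003 N·s/m, so ζ = c/c_c = 986/3003 = 0.3283.
ω_d = ω_n√(1 − ζ²) = 15.92 × √(1 − 0.108) = 15.04 rad/s.
f_d = ω_d/(2π) = 2.394 Hz.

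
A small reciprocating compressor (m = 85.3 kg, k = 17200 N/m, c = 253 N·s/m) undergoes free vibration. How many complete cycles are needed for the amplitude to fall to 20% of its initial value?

3 cycles

ζ = c/(2√(km)) = 253/(2√(17200 × 85.3)) = 253/2423 = 0.1044.
Logarithmic decrement δ = 2πζ/√(1 − ζ²) = 2π × 0.1044/√(1 − 0.0109) = 0.6598.
x_n/x₀ = e^(−nδ) ≤ 0.2; take ln: n ≥ ln(1/0.2)/δ = 1.609/0.6598 = 2.439.
So 3 complete cycles are required.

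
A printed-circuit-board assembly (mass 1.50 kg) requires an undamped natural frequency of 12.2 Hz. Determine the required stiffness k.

8810 N/m

ω_n = 2πf_n = 2π × 12.2 = 76.65 rad/s.
k = m·ω_n² = 1.50 × 76.65² = 1.50 × 5876 = 8814 N/m.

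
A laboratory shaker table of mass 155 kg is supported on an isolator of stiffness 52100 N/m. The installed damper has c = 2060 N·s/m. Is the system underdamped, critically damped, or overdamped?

underdamped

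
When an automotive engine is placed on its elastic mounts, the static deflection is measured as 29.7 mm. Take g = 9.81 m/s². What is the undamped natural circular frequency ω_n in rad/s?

18.2 rad/s

ω_n = √(g/δ_st) = √(9.81/0.0297) = √330.3 = 18.17 rad/s.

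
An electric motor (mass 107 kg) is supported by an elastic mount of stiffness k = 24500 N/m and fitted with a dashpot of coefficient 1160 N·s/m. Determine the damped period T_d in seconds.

ω_n = √(k/m) = √(24500/107) = 15.13 rad/s.
Critical damping c_c = 2√(k·m) = 2√(24500 × 107) = 3238 N·s/m, so ζ = c/c_c = 1160/3238 = 0.3582.
ω_d = ω_n√(1 − ζ²) = 15.13 × √(1 − 0.128) = 14.13 rad/s.
T_d = 2π/ω_d = 0.4447 s.

0.445 s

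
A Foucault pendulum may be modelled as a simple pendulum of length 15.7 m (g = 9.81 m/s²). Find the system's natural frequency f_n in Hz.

0.126 Hz

For a simple pendulum ω_n = √(g/L) = √(9.81/15.7) = √0.6248 = 0.7905 rad/s.
f_n = ω_n/(2π) = 0.7905/6.283 = 0.1258 Hz.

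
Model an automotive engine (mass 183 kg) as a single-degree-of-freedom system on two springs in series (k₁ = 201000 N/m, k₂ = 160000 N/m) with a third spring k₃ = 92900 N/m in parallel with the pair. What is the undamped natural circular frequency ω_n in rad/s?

Series pair: k_s = k₁k₂/(k₁+k₂) = (201000)(160000)/(201000 + 160000) = 89090 N/m. In parallel with k₃: k_eq = 89090 + 92900 = 182000 N/m.
ω_n = √(k_eq/m) = √(182000/183) = √994.5 = 31.54 rad/s.

31.5 rad/s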